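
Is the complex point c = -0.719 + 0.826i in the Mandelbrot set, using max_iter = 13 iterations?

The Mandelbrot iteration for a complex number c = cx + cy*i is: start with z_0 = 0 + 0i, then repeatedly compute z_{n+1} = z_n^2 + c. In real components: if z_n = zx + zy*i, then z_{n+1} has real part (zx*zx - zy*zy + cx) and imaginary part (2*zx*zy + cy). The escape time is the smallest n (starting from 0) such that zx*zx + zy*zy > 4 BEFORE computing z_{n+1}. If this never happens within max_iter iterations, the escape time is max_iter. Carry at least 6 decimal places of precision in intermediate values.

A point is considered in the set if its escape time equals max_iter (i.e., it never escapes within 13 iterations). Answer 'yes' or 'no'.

z_0 = 0 + 0i, c = -0.7190 + 0.8260i
Iter 1: z = -0.7190 + 0.8260i, |z|^2 = 1.1992
Iter 2: z = -0.8843 + -0.3618i, |z|^2 = 0.9129
Iter 3: z = -0.0679 + 1.4659i, |z|^2 = 2.1534
Iter 4: z = -2.8632 + 0.6270i, |z|^2 = 8.5908
Escaped at iteration 4

Answer: no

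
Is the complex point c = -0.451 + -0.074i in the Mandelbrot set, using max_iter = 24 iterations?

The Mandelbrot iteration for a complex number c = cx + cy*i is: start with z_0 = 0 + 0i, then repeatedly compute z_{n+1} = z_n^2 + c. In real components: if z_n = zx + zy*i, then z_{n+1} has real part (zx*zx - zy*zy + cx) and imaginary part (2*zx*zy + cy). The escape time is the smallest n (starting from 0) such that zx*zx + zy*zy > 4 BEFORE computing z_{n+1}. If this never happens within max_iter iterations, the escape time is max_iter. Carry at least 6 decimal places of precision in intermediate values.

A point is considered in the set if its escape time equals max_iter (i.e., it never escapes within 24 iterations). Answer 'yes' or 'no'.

z_0 = 0 + 0i, c = -0.4510 + -0.0740i
Iter 1: z = -0.4510 + -0.0740i, |z|^2 = 0.2089
Iter 2: z = -0.2531 + -0.0073i, |z|^2 = 0.0641
Iter 3: z = -0.3870 + -0.0703i, |z|^2 = 0.1547
Iter 4: z = -0.3062 + -0.0196i, |z|^2 = 0.0941
Iter 5: z = -0.3576 + -0.0620i, |z|^2 = 0.1318
Iter 6: z = -0.3269 + -0.0296i, |z|^2 = 0.1078
Iter 7: z = -0.3450 + -0.0546i, |z|^2 = 0.1220
Iter 8: z = -0.3350 + -0.0363i, |z|^2 = 0.1135
Iter 9: z = -0.3401 + -0.0497i, |z|^2 = 0.1181
Iter 10: z = -0.3378 + -0.0402i, |z|^2 = 0.1157
Iter 11: z = -0.3385 + -0.0468i, |z|^2 = 0.1168
Iter 12: z = -0.3386 + -0.0423i, |z|^2 = 0.1164
Iter 13: z = -0.3381 + -0.0454i, |z|^2 = 0.1164
Iter 14: z = -0.3387 + -0.0433i, |z|^2 = 0.1166
Iter 15: z = -0.3381 + -0.0447i, |z|^2 = 0.1163
Iter 16: z = -0.3387 + -0.0438i, |z|^2 = 0.1166
Iter 17: z = -0.3382 + -0.0443i, |z|^2 = 0.1164
Iter 18: z = -0.3386 + -0.0440i, |z|^2 = 0.1166
Iter 19: z = -0.3383 + -0.0442i, |z|^2 = 0.1164
Iter 20: z = -0.3385 + -0.0441i, |z|^2 = 0.1165
Iter 21: z = -0.3384 + -0.0441i, |z|^2 = 0.1164
Iter 22: z = -0.3385 + -0.0441i, |z|^2 = 0.1165
Iter 23: z = -0.3384 + -0.0441i, |z|^2 = 0.1165
Did not escape in 24 iterations → in set

Answer: yes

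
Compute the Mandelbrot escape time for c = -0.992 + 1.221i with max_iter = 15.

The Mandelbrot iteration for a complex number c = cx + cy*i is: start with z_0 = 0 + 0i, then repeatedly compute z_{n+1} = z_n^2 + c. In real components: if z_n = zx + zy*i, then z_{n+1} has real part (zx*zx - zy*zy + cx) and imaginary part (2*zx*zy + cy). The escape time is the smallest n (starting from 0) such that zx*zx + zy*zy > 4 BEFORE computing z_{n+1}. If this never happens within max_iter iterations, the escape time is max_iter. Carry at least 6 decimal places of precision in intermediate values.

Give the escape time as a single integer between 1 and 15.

z_0 = 0 + 0i, c = -0.9920 + 1.2210i
Iter 1: z = -0.9920 + 1.2210i, |z|^2 = 2.4749
Iter 2: z = -1.4988 + -1.2015i, |z|^2 = 3.6898
Iter 3: z = -0.1892 + 4.8225i, |z|^2 = 23.2918
Escaped at iteration 3

Answer: 3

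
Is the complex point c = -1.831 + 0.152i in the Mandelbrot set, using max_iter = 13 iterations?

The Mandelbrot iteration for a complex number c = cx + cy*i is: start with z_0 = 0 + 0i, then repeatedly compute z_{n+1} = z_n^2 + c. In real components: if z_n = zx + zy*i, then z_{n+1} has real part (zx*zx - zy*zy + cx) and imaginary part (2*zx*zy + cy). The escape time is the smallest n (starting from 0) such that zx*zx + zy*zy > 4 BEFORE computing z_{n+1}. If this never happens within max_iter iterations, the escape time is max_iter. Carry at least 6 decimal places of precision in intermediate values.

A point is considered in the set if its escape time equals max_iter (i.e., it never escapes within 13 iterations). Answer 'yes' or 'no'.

z_0 = 0 + 0i, c = -1.8310 + 0.1520i
Iter 1: z = -1.8310 + 0.1520i, |z|^2 = 3.3757
Iter 2: z = 1.4985 + -0.4046i, |z|^2 = 2.4091
Iter 3: z = 0.2507 + -1.0606i, |z|^2 = 1.1877
Iter 4: z = -2.8931 + -0.3797i, |z|^2 = 8.5142
Escaped at iteration 4

Answer: no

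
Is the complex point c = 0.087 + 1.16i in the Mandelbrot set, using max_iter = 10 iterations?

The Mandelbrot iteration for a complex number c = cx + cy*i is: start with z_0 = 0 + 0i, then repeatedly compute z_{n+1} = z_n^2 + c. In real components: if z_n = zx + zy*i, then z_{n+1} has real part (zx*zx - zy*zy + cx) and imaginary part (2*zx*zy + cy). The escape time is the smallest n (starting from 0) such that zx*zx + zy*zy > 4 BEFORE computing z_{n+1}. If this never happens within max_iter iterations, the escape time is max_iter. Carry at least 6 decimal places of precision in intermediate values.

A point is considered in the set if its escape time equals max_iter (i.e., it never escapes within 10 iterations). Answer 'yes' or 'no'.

z_0 = 0 + 0i, c = 0.0870 + 1.1600i
Iter 1: z = 0.0870 + 1.1600i, |z|^2 = 1.3532
Iter 2: z = -1.2510 + 1.3618i, |z|^2 = 3.4197
Iter 3: z = -0.2025 + -2.2474i, |z|^2 = 5.0919
Escaped at iteration 3

Answer: no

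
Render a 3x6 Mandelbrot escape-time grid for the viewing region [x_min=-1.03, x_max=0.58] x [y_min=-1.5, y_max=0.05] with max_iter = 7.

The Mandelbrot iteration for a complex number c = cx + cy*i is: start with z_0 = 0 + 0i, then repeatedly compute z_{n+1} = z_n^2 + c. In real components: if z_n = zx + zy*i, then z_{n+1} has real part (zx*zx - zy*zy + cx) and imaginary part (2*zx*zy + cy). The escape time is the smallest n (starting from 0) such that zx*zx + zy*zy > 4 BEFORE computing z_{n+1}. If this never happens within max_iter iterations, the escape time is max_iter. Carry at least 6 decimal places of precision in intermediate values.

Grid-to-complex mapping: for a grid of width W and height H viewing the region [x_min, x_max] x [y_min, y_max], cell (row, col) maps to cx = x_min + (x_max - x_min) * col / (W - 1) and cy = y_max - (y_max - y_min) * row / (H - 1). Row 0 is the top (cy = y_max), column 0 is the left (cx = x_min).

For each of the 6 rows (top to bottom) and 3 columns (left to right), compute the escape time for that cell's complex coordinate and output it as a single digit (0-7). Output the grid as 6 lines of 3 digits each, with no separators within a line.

(row=0, col=0): c = -1.0300 + 0.0500i → escape time 7
(row=0, col=1): c = -0.2250 + 0.0500i → escape time 7
(row=0, col=2): c = 0.5800 + 0.0500i → escape time 4
(row=1, col=0): c = -1.0300 + -0.2600i → escape time 7
(row=1, col=1): c = -0.2250 + -0.2600i → escape time 7
(row=1, col=2): c = 0.5800 + -0.2600i → escape time 4
(row=2, col=0): c = -1.0300 + -0.5700i → escape time 5
(row=2, col=1): c = -0.2250 + -0.5700i → escape time 7
(row=2, col=2): c = 0.5800 + -0.5700i → escape time 3
(row=3, col=0): c = -1.0300 + -0.8800i → escape time 3
(row=3, col=1): c = -0.2250 + -0.8800i → escape time 7
(row=3, col=2): c = 0.5800 + -0.8800i → escape time 3
(row=4, col=0): c = -1.0300 + -1.1900i → escape time 3
(row=4, col=1): c = -0.2250 + -1.1900i → escape time 3
(row=4, col=2): c = 0.5800 + -1.1900i → escape time 2
(row=5, col=0): c = -1.0300 + -1.5000i → escape time 2
(row=5, col=1): c = -0.2250 + -1.5000i → escape time 2
(row=5, col=2): c = 0.5800 + -1.5000i → escape time 2

Answer: 774
774
573
373
332
222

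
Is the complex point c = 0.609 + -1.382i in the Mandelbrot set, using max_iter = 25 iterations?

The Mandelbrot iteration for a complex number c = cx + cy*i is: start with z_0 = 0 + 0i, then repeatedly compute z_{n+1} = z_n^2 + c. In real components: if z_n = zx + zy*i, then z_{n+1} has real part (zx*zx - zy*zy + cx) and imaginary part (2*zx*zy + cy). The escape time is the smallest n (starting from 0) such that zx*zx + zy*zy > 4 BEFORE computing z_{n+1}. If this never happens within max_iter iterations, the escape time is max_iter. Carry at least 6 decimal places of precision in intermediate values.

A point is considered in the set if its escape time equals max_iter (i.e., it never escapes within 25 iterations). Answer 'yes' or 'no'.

z_0 = 0 + 0i, c = 0.6090 + -1.3820i
Iter 1: z = 0.6090 + -1.3820i, |z|^2 = 2.2808
Iter 2: z = -0.9300 + -3.0653i, |z|^2 = 10.2609
Escaped at iteration 2

Answer: no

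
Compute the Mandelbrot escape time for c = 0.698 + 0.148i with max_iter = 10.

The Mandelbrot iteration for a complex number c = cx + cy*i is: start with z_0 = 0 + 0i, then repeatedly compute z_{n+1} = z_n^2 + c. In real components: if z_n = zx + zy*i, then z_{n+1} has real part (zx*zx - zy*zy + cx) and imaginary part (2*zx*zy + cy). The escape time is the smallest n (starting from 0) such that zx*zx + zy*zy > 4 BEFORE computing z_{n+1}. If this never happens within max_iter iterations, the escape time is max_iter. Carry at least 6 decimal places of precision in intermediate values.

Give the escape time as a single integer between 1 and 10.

z_0 = 0 + 0i, c = 0.6980 + 0.1480i
Iter 1: z = 0.6980 + 0.1480i, |z|^2 = 0.5091
Iter 2: z = 1.1633 + 0.3546i, |z|^2 = 1.4790
Iter 3: z = 1.9255 + 0.9730i, |z|^2 = 4.6544
Escaped at iteration 3

Answer: 3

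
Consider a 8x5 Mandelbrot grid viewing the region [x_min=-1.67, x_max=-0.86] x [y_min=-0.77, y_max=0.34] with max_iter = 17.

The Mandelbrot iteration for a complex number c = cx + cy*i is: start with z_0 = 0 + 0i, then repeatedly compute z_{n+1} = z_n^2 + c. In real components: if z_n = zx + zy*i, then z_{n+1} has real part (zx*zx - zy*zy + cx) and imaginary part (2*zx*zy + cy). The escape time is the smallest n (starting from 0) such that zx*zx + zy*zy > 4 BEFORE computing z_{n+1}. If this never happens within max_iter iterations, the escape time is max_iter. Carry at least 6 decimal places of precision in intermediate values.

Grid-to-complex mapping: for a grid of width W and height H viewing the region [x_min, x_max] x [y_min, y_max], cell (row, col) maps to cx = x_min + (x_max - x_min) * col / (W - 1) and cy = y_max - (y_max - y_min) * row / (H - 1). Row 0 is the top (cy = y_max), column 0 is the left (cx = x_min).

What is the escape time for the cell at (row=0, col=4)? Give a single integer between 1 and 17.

z_0 = 0 + 0i, c = -1.2071 + 0.3400i
Iter 1: z = -1.2071 + 0.3400i, |z|^2 = 1.5728
Iter 2: z = 0.1345 + -0.4809i, |z|^2 = 0.2493
Iter 3: z = -1.4203 + 0.2107i, |z|^2 = 2.0616
Iter 4: z = 0.7657 + -0.2585i, |z|^2 = 0.6531
Iter 5: z = -0.6877 + -0.0559i, |z|^2 = 0.4760
Iter 6: z = -0.7373 + 0.4168i, |z|^2 = 0.7174
Iter 7: z = -0.8372 + -0.2747i, |z|^2 = 0.7764
Iter 8: z = -0.5817 + 0.8000i, |z|^2 = 0.9783
Iter 9: z = -1.5087 + -0.5906i, |z|^2 = 2.6251
Iter 10: z = 0.7202 + 2.1222i, |z|^2 = 5.0224
Escaped at iteration 10

Answer: 10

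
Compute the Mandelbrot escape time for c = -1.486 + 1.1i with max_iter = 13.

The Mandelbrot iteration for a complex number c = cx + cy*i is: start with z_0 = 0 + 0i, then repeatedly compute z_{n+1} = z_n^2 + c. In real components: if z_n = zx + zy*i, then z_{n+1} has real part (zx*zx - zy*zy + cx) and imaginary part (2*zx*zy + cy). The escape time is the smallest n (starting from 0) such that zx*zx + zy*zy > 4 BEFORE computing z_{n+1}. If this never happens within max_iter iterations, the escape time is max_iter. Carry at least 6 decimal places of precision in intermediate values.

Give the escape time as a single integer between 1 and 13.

Answer: 2

Derivation:
z_0 = 0 + 0i, c = -1.4860 + 1.1000i
Iter 1: z = -1.4860 + 1.1000i, |z|^2 = 3.4182
Iter 2: z = -0.4878 + -2.1692i, |z|^2 = 4.9434
Escaped at iteration 2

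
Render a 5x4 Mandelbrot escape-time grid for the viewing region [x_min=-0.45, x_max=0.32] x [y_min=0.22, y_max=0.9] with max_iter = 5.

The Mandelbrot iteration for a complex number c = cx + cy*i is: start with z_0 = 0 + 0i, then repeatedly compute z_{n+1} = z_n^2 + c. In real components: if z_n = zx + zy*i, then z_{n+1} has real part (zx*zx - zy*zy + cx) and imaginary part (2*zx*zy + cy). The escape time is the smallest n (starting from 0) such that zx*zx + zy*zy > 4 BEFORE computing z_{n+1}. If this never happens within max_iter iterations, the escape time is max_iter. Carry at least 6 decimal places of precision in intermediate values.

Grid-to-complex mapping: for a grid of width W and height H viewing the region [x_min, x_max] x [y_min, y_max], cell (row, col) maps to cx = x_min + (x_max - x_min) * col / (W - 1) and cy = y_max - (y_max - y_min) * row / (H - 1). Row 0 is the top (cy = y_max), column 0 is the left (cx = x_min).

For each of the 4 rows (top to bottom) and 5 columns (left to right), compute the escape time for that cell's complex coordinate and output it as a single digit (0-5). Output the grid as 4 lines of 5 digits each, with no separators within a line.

(row=0, col=0): c = -0.4500 + 0.9000i → escape time 5
(row=0, col=1): c = -0.2575 + 0.9000i → escape time 5
(row=0, col=2): c = -0.0650 + 0.9000i → escape time 5
(row=0, col=3): c = 0.1275 + 0.9000i → escape time 5
(row=0, col=4): c = 0.3200 + 0.9000i → escape time 4
(row=1, col=0): c = -0.4500 + 0.6733i → escape time 5
(row=1, col=1): c = -0.2575 + 0.6733i → escape time 5
(row=1, col=2): c = -0.0650 + 0.6733i → escape time 5
(row=1, col=3): c = 0.1275 + 0.6733i → escape time 5
(row=1, col=4): c = 0.3200 + 0.6733i → escape time 5
(row=2, col=0): c = -0.4500 + 0.4467i → escape time 5
(row=2, col=1): c = -0.2575 + 0.4467i → escape time 5
(row=2, col=2): c = -0.0650 + 0.4467i → escape time 5
(row=2, col=3): c = 0.1275 + 0.4467i → escape time 5
(row=2, col=4): c = 0.3200 + 0.4467i → escape time 5
(row=3, col=0): c = -0.4500 + 0.2200i → escape time 5
(row=3, col=1): c = -0.2575 + 0.2200i → escape time 5
(row=3, col=2): c = -0.0650 + 0.2200i → escape time 5
(row=3, col=3): c = 0.1275 + 0.2200i → escape time 5
(row=3, col=4): c = 0.3200 + 0.2200i → escape time 5

Answer: 55554
55555
55555
55555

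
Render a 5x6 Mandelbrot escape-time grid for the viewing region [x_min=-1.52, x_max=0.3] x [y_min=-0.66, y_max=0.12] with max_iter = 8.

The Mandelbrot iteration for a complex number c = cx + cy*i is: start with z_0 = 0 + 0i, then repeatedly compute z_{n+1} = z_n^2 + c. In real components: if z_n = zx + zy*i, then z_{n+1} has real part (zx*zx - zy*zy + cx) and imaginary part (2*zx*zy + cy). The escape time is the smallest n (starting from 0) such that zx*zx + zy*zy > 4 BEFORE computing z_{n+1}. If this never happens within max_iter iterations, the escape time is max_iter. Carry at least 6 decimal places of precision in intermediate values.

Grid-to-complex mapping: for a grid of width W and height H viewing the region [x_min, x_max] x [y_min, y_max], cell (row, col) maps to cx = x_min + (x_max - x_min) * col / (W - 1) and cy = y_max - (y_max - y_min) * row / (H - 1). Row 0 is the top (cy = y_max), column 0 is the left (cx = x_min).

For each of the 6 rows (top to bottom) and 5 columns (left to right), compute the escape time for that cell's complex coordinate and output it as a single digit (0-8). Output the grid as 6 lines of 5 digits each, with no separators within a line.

(row=0, col=0): c = -1.5200 + 0.1200i → escape time 6
(row=0, col=1): c = -1.0650 + 0.1200i → escape time 8
(row=0, col=2): c = -0.6100 + 0.1200i → escape time 8
(row=0, col=3): c = -0.1550 + 0.1200i → escape time 8
(row=0, col=4): c = 0.3000 + 0.1200i → escape time 8
(row=1, col=0): c = -1.5200 + -0.0360i → escape time 8
(row=1, col=1): c = -1.0650 + -0.0360i → escape time 8
(row=1, col=2): c = -0.6100 + -0.0360i → escape time 8
(row=1, col=3): c = -0.1550 + -0.0360i → escape time 8
(row=1, col=4): c = 0.3000 + -0.0360i → escape time 8
(row=2, col=0): c = -1.5200 + -0.1920i → escape time 5
(row=2, col=1): c = -1.0650 + -0.1920i → escape time 8
(row=2, col=2): c = -0.6100 + -0.1920i → escape time 8
(row=2, col=3): c = -0.1550 + -0.1920i → escape time 8
(row=2, col=4): c = 0.3000 + -0.1920i → escape time 8
(row=3, col=0): c = -1.5200 + -0.3480i → escape time 4
(row=3, col=1): c = -1.0650 + -0.3480i → escape time 8
(row=3, col=2): c = -0.6100 + -0.3480i → escape time 8
(row=3, col=3): c = -0.1550 + -0.3480i → escape time 8
(row=3, col=4): c = 0.3000 + -0.3480i → escape time 8
(row=4, col=0): c = -1.5200 + -0.5040i → escape time 3
(row=4, col=1): c = -1.0650 + -0.5040i → escape time 5
(row=4, col=2): c = -0.6100 + -0.5040i → escape time 8
(row=4, col=3): c = -0.1550 + -0.5040i → escape time 8
(row=4, col=4): c = 0.3000 + -0.5040i → escape time 8
(row=5, col=0): c = -1.5200 + -0.6600i → escape time 3
(row=5, col=1): c = -1.0650 + -0.6600i → escape time 4
(row=5, col=2): c = -0.6100 + -0.6600i → escape time 8
(row=5, col=3): c = -0.1550 + -0.6600i → escape time 8
(row=5, col=4): c = 0.3000 + -0.6600i → escape time 7

Answer: 68888
88888
58888
48888
35888
34887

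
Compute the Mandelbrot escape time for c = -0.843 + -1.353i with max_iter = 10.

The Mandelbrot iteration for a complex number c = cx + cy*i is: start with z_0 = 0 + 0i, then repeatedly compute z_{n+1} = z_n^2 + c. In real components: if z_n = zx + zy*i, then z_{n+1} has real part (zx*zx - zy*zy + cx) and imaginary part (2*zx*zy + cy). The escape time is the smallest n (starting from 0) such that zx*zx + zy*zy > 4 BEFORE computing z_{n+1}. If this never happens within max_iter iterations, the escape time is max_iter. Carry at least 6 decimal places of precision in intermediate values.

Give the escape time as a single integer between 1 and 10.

z_0 = 0 + 0i, c = -0.8430 + -1.3530i
Iter 1: z = -0.8430 + -1.3530i, |z|^2 = 2.5413
Iter 2: z = -1.9630 + 0.9282i, |z|^2 = 4.7147
Escaped at iteration 2

Answer: 2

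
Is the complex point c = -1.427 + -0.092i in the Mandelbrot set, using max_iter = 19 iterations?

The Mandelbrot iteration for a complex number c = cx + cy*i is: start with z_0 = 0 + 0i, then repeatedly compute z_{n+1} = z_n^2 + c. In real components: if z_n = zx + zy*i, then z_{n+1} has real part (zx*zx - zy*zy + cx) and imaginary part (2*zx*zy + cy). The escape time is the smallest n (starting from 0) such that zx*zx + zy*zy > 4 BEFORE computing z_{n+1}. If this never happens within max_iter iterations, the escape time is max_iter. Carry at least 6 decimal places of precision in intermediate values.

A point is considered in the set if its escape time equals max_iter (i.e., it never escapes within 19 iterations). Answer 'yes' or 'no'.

Answer: no

Derivation:
z_0 = 0 + 0i, c = -1.4270 + -0.0920i
Iter 1: z = -1.4270 + -0.0920i, |z|^2 = 2.0448
Iter 2: z = 0.6009 + 0.1706i, |z|^2 = 0.3901
Iter 3: z = -1.0951 + 0.1130i, |z|^2 = 1.2119
Iter 4: z = -0.2406 + -0.3394i, |z|^2 = 0.1731
Iter 5: z = -1.4843 + 0.0713i, |z|^2 = 2.2083
Iter 6: z = 0.7711 + -0.3038i, |z|^2 = 0.6869
Iter 7: z = -0.9247 + -0.5605i, |z|^2 = 1.1693
Iter 8: z = -0.8861 + 0.9446i, |z|^2 = 1.6776
Iter 9: z = -1.5341 + -1.7661i, |z|^2 = 5.4727
Escaped at iteration 9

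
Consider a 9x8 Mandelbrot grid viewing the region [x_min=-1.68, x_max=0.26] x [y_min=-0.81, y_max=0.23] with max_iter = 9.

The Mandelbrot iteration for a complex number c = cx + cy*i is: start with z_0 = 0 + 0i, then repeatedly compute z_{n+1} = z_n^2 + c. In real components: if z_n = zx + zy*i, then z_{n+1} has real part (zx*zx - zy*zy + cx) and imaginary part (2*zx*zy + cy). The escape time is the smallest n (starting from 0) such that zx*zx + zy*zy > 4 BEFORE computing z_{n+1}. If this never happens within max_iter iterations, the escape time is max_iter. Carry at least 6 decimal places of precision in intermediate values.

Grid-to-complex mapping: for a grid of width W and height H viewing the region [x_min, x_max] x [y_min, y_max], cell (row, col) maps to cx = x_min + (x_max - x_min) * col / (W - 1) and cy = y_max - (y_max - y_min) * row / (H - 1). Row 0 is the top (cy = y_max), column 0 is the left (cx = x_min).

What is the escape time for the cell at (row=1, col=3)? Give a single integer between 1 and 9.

z_0 = 0 + 0i, c = -0.9525 + 0.0814i
Iter 1: z = -0.9525 + 0.0814i, |z|^2 = 0.9139
Iter 2: z = -0.0519 + -0.0737i, |z|^2 = 0.0081
Iter 3: z = -0.9552 + 0.0891i, |z|^2 = 0.9204
Iter 4: z = -0.0480 + -0.0887i, |z|^2 = 0.0102
Iter 5: z = -0.9581 + 0.0899i, |z|^2 = 0.9260
Iter 6: z = -0.0427 + -0.0909i, |z|^2 = 0.0101
Iter 7: z = -0.9589 + 0.0892i, |z|^2 = 0.9275
Iter 8: z = -0.0409 + -0.0896i, |z|^2 = 0.0097

Answer: 9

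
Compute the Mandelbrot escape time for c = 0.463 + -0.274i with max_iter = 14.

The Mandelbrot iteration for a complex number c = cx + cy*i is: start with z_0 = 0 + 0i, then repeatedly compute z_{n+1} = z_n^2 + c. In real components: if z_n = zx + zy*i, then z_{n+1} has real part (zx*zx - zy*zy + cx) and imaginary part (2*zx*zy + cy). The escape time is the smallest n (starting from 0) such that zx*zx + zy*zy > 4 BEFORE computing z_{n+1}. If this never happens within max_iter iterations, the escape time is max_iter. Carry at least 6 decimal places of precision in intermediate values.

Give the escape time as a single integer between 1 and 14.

Answer: 7

Derivation:
z_0 = 0 + 0i, c = 0.4630 + -0.2740i
Iter 1: z = 0.4630 + -0.2740i, |z|^2 = 0.2894
Iter 2: z = 0.6023 + -0.5277i, |z|^2 = 0.6412
Iter 3: z = 0.5473 + -0.9097i, |z|^2 = 1.1270
Iter 4: z = -0.0650 + -1.2697i, |z|^2 = 1.6163
Iter 5: z = -1.1449 + -0.1089i, |z|^2 = 1.3226
Iter 6: z = 1.7619 + -0.0248i, |z|^2 = 3.1047
Iter 7: z = 3.5665 + -0.3613i, |z|^2 = 12.8505
Escaped at iteration 7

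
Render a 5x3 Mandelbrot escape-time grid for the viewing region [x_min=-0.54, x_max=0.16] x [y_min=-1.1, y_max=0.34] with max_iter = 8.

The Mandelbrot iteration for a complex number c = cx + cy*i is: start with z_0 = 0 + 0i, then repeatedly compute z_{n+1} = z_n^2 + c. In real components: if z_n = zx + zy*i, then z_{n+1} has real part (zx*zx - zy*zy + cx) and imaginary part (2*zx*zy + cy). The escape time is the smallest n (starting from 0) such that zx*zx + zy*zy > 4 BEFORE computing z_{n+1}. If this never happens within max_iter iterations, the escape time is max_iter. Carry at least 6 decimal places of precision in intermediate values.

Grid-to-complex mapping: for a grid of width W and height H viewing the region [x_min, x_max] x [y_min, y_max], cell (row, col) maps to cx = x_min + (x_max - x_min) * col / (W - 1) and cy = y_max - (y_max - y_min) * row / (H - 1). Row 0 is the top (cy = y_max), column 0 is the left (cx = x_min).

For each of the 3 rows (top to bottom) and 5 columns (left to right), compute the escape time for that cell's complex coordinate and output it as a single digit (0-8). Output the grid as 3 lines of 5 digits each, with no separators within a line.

(row=0, col=0): c = -0.5400 + 0.3400i → escape time 8
(row=0, col=1): c = -0.3650 + 0.3400i → escape time 8
(row=0, col=2): c = -0.1900 + 0.3400i → escape time 8
(row=0, col=3): c = -0.0150 + 0.3400i → escape time 8
(row=0, col=4): c = 0.1600 + 0.3400i → escape time 8
(row=1, col=0): c = -0.5400 + -0.3800i → escape time 8
(row=1, col=1): c = -0.3650 + -0.3800i → escape time 8
(row=1, col=2): c = -0.1900 + -0.3800i → escape time 8
(row=1, col=3): c = -0.0150 + -0.3800i → escape time 8
(row=1, col=4): c = 0.1600 + -0.3800i → escape time 8
(row=2, col=0): c = -0.5400 + -1.1000i → escape time 3
(row=2, col=1): c = -0.3650 + -1.1000i → escape time 4
(row=2, col=2): c = -0.1900 + -1.1000i → escape time 8
(row=2, col=3): c = -0.0150 + -1.1000i → escape time 4
(row=2, col=4): c = 0.1600 + -1.1000i → escape time 3

Answer: 88888
88888
34843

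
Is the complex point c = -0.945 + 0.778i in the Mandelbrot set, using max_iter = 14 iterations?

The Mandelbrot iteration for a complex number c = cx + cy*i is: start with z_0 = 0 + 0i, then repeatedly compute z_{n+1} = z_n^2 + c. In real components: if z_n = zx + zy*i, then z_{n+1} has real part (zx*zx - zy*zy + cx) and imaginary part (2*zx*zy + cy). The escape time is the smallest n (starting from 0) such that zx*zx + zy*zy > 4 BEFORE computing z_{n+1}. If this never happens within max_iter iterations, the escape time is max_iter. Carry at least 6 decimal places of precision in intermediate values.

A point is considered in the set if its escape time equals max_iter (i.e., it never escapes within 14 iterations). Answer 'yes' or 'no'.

Answer: no

Derivation:
z_0 = 0 + 0i, c = -0.9450 + 0.7780i
Iter 1: z = -0.9450 + 0.7780i, |z|^2 = 1.4983
Iter 2: z = -0.6573 + -0.6924i, |z|^2 = 0.9114
Iter 3: z = -0.9925 + 1.6882i, |z|^2 = 3.8350
Iter 4: z = -2.8100 + -2.5729i, |z|^2 = 14.5163
Escaped at iteration 4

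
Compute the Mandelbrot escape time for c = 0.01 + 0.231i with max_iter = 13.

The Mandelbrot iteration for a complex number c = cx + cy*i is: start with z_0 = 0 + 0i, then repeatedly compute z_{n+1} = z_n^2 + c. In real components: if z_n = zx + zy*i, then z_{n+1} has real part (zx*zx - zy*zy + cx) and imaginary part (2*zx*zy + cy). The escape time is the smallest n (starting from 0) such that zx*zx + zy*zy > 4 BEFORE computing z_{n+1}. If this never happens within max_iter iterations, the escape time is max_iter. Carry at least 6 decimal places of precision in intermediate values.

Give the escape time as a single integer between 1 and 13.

Answer: 13

Derivation:
z_0 = 0 + 0i, c = 0.0100 + 0.2310i
Iter 1: z = 0.0100 + 0.2310i, |z|^2 = 0.0535
Iter 2: z = -0.0433 + 0.2356i, |z|^2 = 0.0574
Iter 3: z = -0.0436 + 0.2106i, |z|^2 = 0.0463
Iter 4: z = -0.0325 + 0.2126i, |z|^2 = 0.0463
Iter 5: z = -0.0342 + 0.2172i, |z|^2 = 0.0483
Iter 6: z = -0.0360 + 0.2162i, |z|^2 = 0.0480
Iter 7: z = -0.0354 + 0.2154i, |z|^2 = 0.0477
Iter 8: z = -0.0352 + 0.2157i, |z|^2 = 0.0478
Iter 9: z = -0.0353 + 0.2158i, |z|^2 = 0.0478
Iter 10: z = -0.0353 + 0.2158i, |z|^2 = 0.0478
Iter 11: z = -0.0353 + 0.2158i, |z|^2 = 0.0478
Iter 12: z = -0.0353 + 0.2158i, |z|^2 = 0.0478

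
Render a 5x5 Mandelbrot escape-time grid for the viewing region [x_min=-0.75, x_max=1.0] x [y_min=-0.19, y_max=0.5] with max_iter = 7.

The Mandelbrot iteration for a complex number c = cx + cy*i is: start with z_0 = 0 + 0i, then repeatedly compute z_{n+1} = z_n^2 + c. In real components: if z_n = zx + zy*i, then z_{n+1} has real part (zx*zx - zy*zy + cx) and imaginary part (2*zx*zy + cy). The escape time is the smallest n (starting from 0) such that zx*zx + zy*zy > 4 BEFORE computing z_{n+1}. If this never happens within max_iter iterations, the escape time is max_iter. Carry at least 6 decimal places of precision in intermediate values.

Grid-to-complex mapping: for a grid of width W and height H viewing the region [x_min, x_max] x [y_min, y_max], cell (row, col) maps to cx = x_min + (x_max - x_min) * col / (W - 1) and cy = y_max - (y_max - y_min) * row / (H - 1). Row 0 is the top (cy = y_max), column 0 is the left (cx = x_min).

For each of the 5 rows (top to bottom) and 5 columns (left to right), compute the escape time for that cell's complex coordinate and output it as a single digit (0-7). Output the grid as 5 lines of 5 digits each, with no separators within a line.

Answer: 67742
77742
77742
77742
77742

Derivation:
(row=0, col=0): c = -0.7500 + 0.5000i → escape time 6
(row=0, col=1): c = -0.3125 + 0.5000i → escape time 7
(row=0, col=2): c = 0.1250 + 0.5000i → escape time 7
(row=0, col=3): c = 0.5625 + 0.5000i → escape time 4
(row=0, col=4): c = 1.0000 + 0.5000i → escape time 2
(row=1, col=0): c = -0.7500 + 0.3275i → escape time 7
(row=1, col=1): c = -0.3125 + 0.3275i → escape time 7
(row=1, col=2): c = 0.1250 + 0.3275i → escape time 7
(row=1, col=3): c = 0.5625 + 0.3275i → escape time 4
(row=1, col=4): c = 1.0000 + 0.3275i → escape time 2
(row=2, col=0): c = -0.7500 + 0.1550i → escape time 7
(row=2, col=1): c = -0.3125 + 0.1550i → escape time 7
(row=2, col=2): c = 0.1250 + 0.1550i → escape time 7
(row=2, col=3): c = 0.5625 + 0.1550i → escape time 4
(row=2, col=4): c = 1.0000 + 0.1550i → escape time 2
(row=3, col=0): c = -0.7500 + -0.0175i → escape time 7
(row=3, col=1): c = -0.3125 + -0.0175i → escape time 7
(row=3, col=2): c = 0.1250 + -0.0175i → escape time 7
(row=3, col=3): c = 0.5625 + -0.0175i → escape time 4
(row=3, col=4): c = 1.0000 + -0.0175i → escape time 2
(row=4, col=0): c = -0.7500 + -0.1900i → escape time 7
(row=4, col=1): c = -0.3125 + -0.1900i → escape time 7
(row=4, col=2): c = 0.1250 + -0.1900i → escape time 7
(row=4, col=3): c = 0.5625 + -0.1900i → escape time 4
(row=4, col=4): c = 1.0000 + -0.1900i → escape time 2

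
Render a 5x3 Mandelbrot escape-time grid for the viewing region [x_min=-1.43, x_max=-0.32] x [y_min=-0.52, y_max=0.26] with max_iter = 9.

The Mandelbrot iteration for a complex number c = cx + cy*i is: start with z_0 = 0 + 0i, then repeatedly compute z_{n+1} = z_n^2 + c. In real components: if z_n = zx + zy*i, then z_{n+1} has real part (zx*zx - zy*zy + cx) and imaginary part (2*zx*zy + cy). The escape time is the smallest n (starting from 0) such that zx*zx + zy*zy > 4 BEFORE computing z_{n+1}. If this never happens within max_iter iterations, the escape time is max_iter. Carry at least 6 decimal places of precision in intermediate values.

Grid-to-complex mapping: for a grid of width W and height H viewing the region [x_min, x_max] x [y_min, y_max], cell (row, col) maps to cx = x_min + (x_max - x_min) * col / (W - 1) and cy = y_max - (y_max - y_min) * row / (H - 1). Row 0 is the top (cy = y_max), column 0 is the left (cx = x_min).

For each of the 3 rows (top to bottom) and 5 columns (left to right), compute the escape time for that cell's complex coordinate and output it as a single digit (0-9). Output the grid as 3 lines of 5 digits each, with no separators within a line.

(row=0, col=0): c = -1.4300 + 0.2600i → escape time 5
(row=0, col=1): c = -1.1525 + 0.2600i → escape time 9
(row=0, col=2): c = -0.8750 + 0.2600i → escape time 9
(row=0, col=3): c = -0.5975 + 0.2600i → escape time 9
(row=0, col=4): c = -0.3200 + 0.2600i → escape time 9
(row=1, col=0): c = -1.4300 + -0.1300i → escape time 8
(row=1, col=1): c = -1.1525 + -0.1300i → escape time 9
(row=1, col=2): c = -0.8750 + -0.1300i → escape time 9
(row=1, col=3): c = -0.5975 + -0.1300i → escape time 9
(row=1, col=4): c = -0.3200 + -0.1300i → escape time 9
(row=2, col=0): c = -1.4300 + -0.5200i → escape time 3
(row=2, col=1): c = -1.1525 + -0.5200i → escape time 5
(row=2, col=2): c = -0.8750 + -0.5200i → escape time 5
(row=2, col=3): c = -0.5975 + -0.5200i → escape time 9
(row=2, col=4): c = -0.3200 + -0.5200i → escape time 9

Answer: 59999
89999
35599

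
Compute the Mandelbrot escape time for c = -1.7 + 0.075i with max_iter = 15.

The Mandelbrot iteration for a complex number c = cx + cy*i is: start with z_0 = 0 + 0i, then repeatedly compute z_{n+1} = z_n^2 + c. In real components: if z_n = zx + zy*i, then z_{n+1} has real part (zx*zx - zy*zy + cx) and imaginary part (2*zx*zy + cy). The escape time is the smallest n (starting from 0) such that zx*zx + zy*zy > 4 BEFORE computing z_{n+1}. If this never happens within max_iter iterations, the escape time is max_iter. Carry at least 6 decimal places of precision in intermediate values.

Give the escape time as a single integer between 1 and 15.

Answer: 6

Derivation:
z_0 = 0 + 0i, c = -1.7000 + 0.0750i
Iter 1: z = -1.7000 + 0.0750i, |z|^2 = 2.8956
Iter 2: z = 1.1844 + -0.1800i, |z|^2 = 1.4351
Iter 3: z = -0.3297 + -0.3514i, |z|^2 = 0.2321
Iter 4: z = -1.7148 + 0.3067i, |z|^2 = 3.0346
Iter 5: z = 1.1465 + -0.9767i, |z|^2 = 2.2684
Iter 6: z = -1.3396 + -2.1646i, |z|^2 = 6.4800
Escaped at iteration 6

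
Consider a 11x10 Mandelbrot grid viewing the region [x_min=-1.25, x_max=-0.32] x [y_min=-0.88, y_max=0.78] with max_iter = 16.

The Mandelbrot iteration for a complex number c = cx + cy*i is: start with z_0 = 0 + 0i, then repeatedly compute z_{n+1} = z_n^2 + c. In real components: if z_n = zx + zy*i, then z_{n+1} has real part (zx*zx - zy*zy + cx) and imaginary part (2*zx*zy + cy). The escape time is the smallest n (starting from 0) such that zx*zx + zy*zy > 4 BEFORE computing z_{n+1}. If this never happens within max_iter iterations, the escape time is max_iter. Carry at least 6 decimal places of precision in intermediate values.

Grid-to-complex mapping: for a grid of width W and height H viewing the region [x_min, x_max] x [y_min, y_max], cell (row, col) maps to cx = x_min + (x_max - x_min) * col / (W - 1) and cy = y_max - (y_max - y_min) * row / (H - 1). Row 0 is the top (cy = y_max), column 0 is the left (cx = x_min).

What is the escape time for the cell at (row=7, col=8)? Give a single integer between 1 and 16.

Answer: 16

Derivation:
z_0 = 0 + 0i, c = -0.5060 + -0.5111i
Iter 1: z = -0.5060 + -0.5111i, |z|^2 = 0.5173
Iter 2: z = -0.5112 + 0.0061i, |z|^2 = 0.2614
Iter 3: z = -0.2447 + -0.5174i, |z|^2 = 0.3276
Iter 4: z = -0.7138 + -0.2579i, |z|^2 = 0.5760
Iter 5: z = -0.0630 + -0.1429i, |z|^2 = 0.0244
Iter 6: z = -0.5225 + -0.4931i, |z|^2 = 0.5161
Iter 7: z = -0.4762 + 0.0041i, |z|^2 = 0.2268
Iter 8: z = -0.2793 + -0.5151i, |z|^2 = 0.3433
Iter 9: z = -0.6933 + -0.2234i, |z|^2 = 0.5306
Iter 10: z = -0.0753 + -0.2013i, |z|^2 = 0.0462
Iter 11: z = -0.5409 + -0.4808i, |z|^2 = 0.5237
Iter 12: z = -0.4446 + 0.0090i, |z|^2 = 0.1978
Iter 13: z = -0.3084 + -0.5191i, |z|^2 = 0.3646
Iter 14: z = -0.6804 + -0.1910i, |z|^2 = 0.4994
Iter 15: z = -0.0796 + -0.2513i, |z|^2 = 0.0695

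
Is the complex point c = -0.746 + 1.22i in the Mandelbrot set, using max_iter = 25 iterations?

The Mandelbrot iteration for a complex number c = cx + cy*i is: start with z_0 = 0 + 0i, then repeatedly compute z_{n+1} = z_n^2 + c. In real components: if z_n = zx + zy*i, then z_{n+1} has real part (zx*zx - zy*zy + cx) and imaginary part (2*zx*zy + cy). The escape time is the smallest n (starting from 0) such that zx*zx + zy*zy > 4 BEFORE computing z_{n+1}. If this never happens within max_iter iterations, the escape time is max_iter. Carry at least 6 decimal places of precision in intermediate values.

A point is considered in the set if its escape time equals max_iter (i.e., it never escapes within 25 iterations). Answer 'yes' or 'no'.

Answer: no

Derivation:
z_0 = 0 + 0i, c = -0.7460 + 1.2200i
Iter 1: z = -0.7460 + 1.2200i, |z|^2 = 2.0449
Iter 2: z = -1.6779 + -0.6002i, |z|^2 = 3.1756
Iter 3: z = 1.7090 + 3.2343i, |z|^2 = 13.3812
Escaped at iteration 3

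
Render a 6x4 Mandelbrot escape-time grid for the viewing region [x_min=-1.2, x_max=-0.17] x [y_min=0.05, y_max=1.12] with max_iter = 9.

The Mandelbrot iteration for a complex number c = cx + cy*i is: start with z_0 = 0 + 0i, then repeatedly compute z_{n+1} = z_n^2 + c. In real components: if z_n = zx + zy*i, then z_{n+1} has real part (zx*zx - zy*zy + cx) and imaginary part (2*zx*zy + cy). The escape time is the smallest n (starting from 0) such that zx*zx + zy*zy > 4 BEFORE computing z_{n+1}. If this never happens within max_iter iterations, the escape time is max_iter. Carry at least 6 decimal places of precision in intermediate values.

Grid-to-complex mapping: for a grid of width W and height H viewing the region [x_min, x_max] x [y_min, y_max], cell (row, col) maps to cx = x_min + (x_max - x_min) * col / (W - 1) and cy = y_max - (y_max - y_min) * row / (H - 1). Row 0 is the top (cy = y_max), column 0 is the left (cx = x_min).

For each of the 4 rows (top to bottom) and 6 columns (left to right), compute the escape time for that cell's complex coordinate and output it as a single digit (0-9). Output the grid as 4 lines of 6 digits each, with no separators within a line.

(row=0, col=0): c = -1.2000 + 1.1200i → escape time 3
(row=0, col=1): c = -0.9940 + 1.1200i → escape time 3
(row=0, col=2): c = -0.7880 + 1.1200i → escape time 3
(row=0, col=3): c = -0.5820 + 1.1200i → escape time 3
(row=0, col=4): c = -0.3760 + 1.1200i → escape time 4
(row=0, col=5): c = -0.1700 + 1.1200i → escape time 6
(row=1, col=0): c = -1.2000 + 0.7633i → escape time 3
(row=1, col=1): c = -0.9940 + 0.7633i → escape time 3
(row=1, col=2): c = -0.7880 + 0.7633i → escape time 4
(row=1, col=3): c = -0.5820 + 0.7633i → escape time 5
(row=1, col=4): c = -0.3760 + 0.7633i → escape time 7
(row=1, col=5): c = -0.1700 + 0.7633i → escape time 9
(row=2, col=0): c = -1.2000 + 0.4067i → escape time 7
(row=2, col=1): c = -0.9940 + 0.4067i → escape time 7
(row=2, col=2): c = -0.7880 + 0.4067i → escape time 7
(row=2, col=3): c = -0.5820 + 0.4067i → escape time 9
(row=2, col=4): c = -0.3760 + 0.4067i → escape time 9
(row=2, col=5): c = -0.1700 + 0.4067i → escape time 9
(row=3, col=0): c = -1.2000 + 0.0500i → escape time 9
(row=3, col=1): c = -0.9940 + 0.0500i → escape time 9
(row=3, col=2): c = -0.7880 + 0.0500i → escape time 9
(row=3, col=3): c = -0.5820 + 0.0500i → escape time 9
(row=3, col=4): c = -0.3760 + 0.0500i → escape time 9
(row=3, col=5): c = -0.1700 + 0.0500i → escape time 9

Answer: 333346
334579
777999
999999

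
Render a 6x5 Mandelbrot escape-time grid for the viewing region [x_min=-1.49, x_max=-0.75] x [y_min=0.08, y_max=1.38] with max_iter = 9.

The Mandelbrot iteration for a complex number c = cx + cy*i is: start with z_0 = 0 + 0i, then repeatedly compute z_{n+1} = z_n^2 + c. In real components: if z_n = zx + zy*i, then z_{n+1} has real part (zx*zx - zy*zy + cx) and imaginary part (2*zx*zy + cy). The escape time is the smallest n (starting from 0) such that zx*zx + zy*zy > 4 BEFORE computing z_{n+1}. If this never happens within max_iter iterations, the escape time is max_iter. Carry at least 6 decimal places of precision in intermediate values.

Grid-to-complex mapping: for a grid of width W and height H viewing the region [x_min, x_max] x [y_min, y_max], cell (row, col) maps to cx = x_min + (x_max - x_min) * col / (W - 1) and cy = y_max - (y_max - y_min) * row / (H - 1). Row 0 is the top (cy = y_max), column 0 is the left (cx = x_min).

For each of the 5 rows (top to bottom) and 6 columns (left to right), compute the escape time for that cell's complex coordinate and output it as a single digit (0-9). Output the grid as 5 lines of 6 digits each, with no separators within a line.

(row=0, col=0): c = -1.4900 + 1.3800i → escape time 1
(row=0, col=1): c = -1.3420 + 1.3800i → escape time 2
(row=0, col=2): c = -1.1940 + 1.3800i → escape time 2
(row=0, col=3): c = -1.0460 + 1.3800i → escape time 2
(row=0, col=4): c = -0.8980 + 1.3800i → escape time 2
(row=0, col=5): c = -0.7500 + 1.3800i → escape time 2
(row=1, col=0): c = -1.4900 + 1.0550i → escape time 2
(row=1, col=1): c = -1.3420 + 1.0550i → escape time 3
(row=1, col=2): c = -1.1940 + 1.0550i → escape time 3
(row=1, col=3): c = -1.0460 + 1.0550i → escape time 3
(row=1, col=4): c = -0.8980 + 1.0550i → escape time 3
(row=1, col=5): c = -0.7500 + 1.0550i → escape time 3
(row=2, col=0): c = -1.4900 + 0.7300i → escape time 3
(row=2, col=1): c = -1.3420 + 0.7300i → escape time 3
(row=2, col=2): c = -1.1940 + 0.7300i → escape time 3
(row=2, col=3): c = -1.0460 + 0.7300i → escape time 3
(row=2, col=4): c = -0.8980 + 0.7300i → escape time 4
(row=2, col=5): c = -0.7500 + 0.7300i → escape time 4
(row=3, col=0): c = -1.4900 + 0.4050i → escape time 4
(row=3, col=1): c = -1.3420 + 0.4050i → escape time 5
(row=3, col=2): c = -1.1940 + 0.4050i → escape time 7
(row=3, col=3): c = -1.0460 + 0.4050i → escape time 7
(row=3, col=4): c = -0.8980 + 0.4050i → escape time 7
(row=3, col=5): c = -0.7500 + 0.4050i → escape time 8
(row=4, col=0): c = -1.4900 + 0.0800i → escape time 7
(row=4, col=1): c = -1.3420 + 0.0800i → escape time 9
(row=4, col=2): c = -1.1940 + 0.0800i → escape time 9
(row=4, col=3): c = -1.0460 + 0.0800i → escape time 9
(row=4, col=4): c = -0.8980 + 0.0800i → escape time 9
(row=4, col=5): c = -0.7500 + 0.0800i → escape time 9

Answer: 122222
233333
333344
457778
799999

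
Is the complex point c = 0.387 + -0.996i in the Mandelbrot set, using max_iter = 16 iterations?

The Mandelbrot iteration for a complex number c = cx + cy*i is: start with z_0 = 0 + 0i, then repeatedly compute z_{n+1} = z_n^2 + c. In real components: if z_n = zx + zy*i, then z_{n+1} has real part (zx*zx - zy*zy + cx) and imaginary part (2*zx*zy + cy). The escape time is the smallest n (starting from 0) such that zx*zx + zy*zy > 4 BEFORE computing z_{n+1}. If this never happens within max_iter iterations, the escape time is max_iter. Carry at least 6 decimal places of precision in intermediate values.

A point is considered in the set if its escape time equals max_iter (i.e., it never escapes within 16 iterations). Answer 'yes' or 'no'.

z_0 = 0 + 0i, c = 0.3870 + -0.9960i
Iter 1: z = 0.3870 + -0.9960i, |z|^2 = 1.1418
Iter 2: z = -0.4552 + -1.7669i, |z|^2 = 3.3292
Iter 3: z = -2.5277 + 0.6128i, |z|^2 = 6.7647
Escaped at iteration 3

Answer: no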